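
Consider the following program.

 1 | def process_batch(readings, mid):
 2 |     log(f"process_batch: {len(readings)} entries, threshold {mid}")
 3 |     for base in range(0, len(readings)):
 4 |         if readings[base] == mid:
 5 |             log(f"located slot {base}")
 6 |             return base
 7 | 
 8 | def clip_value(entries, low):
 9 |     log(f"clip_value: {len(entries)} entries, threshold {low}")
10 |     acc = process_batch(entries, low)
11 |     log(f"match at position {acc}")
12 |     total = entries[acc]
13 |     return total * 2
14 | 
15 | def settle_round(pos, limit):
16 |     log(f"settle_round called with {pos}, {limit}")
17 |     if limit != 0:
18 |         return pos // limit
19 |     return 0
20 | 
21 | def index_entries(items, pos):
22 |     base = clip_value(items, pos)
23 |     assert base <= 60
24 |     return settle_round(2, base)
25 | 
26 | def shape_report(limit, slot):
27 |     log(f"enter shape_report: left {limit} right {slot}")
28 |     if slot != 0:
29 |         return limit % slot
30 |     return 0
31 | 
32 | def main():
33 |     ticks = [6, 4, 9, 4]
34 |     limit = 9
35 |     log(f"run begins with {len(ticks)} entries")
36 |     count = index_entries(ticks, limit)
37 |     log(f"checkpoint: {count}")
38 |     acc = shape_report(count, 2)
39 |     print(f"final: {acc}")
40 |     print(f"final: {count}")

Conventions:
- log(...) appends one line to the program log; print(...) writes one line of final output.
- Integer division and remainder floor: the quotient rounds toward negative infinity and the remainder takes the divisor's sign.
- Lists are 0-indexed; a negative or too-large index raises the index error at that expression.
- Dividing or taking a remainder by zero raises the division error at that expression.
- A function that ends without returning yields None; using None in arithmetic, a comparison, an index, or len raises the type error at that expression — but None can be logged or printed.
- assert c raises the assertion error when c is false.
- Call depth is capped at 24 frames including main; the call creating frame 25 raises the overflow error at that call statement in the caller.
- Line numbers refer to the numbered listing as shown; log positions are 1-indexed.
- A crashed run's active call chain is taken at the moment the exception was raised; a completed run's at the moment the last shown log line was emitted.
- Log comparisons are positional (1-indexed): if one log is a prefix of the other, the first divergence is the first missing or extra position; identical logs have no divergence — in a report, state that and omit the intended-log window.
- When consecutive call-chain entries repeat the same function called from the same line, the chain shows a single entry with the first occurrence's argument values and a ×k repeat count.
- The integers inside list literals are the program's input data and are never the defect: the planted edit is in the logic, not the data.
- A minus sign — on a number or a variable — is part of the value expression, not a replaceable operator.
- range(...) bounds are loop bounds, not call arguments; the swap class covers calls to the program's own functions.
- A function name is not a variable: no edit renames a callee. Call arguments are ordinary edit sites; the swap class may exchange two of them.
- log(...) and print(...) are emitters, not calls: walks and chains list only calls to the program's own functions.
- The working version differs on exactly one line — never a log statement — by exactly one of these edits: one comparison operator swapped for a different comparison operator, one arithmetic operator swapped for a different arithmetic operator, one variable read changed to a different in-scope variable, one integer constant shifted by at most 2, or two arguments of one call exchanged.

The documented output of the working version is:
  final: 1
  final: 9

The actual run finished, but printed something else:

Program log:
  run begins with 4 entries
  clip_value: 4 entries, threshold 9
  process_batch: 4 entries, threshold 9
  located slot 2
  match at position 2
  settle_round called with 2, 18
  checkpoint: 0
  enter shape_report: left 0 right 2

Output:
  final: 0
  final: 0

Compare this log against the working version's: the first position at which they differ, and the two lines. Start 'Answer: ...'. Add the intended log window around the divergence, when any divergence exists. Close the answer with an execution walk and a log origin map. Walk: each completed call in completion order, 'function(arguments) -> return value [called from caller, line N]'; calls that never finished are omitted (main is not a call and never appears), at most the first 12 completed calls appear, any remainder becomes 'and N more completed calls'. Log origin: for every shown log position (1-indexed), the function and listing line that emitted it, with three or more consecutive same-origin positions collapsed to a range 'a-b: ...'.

Answer: at position 6 the run shows 'settle_round called with 2, 18' where the working version logs 'settle_round called with 18, 2'.
Intended log window:
  4: located slot 2
  5: match at position 2
  6: settle_round called with 18, 2
  7: checkpoint: 9
Execution walk:
  process_batch([6, 4, 9, 4], 9) -> 2  [called from clip_value, line 10]
  clip_value([6, 4, 9, 4], 9) -> 18  [called from index_entries, line 22]
  settle_round(2, 18) -> 0  [called from index_entries, line 24]
  index_entries([6, 4, 9, 4], 9) -> 0  [called from main, line 36]
  shape_report(0, 2) -> 0  [called from main, line 38]
Origin of each log line:
  1 — main, line 35
  2 — clip_value, line 9
  3 — process_batch, line 2
  4 — process_batch, line 5
  5 — clip_value, line 11
  6 — settle_round, line 16
  7 — main, line 37
  8 — shape_report, line 27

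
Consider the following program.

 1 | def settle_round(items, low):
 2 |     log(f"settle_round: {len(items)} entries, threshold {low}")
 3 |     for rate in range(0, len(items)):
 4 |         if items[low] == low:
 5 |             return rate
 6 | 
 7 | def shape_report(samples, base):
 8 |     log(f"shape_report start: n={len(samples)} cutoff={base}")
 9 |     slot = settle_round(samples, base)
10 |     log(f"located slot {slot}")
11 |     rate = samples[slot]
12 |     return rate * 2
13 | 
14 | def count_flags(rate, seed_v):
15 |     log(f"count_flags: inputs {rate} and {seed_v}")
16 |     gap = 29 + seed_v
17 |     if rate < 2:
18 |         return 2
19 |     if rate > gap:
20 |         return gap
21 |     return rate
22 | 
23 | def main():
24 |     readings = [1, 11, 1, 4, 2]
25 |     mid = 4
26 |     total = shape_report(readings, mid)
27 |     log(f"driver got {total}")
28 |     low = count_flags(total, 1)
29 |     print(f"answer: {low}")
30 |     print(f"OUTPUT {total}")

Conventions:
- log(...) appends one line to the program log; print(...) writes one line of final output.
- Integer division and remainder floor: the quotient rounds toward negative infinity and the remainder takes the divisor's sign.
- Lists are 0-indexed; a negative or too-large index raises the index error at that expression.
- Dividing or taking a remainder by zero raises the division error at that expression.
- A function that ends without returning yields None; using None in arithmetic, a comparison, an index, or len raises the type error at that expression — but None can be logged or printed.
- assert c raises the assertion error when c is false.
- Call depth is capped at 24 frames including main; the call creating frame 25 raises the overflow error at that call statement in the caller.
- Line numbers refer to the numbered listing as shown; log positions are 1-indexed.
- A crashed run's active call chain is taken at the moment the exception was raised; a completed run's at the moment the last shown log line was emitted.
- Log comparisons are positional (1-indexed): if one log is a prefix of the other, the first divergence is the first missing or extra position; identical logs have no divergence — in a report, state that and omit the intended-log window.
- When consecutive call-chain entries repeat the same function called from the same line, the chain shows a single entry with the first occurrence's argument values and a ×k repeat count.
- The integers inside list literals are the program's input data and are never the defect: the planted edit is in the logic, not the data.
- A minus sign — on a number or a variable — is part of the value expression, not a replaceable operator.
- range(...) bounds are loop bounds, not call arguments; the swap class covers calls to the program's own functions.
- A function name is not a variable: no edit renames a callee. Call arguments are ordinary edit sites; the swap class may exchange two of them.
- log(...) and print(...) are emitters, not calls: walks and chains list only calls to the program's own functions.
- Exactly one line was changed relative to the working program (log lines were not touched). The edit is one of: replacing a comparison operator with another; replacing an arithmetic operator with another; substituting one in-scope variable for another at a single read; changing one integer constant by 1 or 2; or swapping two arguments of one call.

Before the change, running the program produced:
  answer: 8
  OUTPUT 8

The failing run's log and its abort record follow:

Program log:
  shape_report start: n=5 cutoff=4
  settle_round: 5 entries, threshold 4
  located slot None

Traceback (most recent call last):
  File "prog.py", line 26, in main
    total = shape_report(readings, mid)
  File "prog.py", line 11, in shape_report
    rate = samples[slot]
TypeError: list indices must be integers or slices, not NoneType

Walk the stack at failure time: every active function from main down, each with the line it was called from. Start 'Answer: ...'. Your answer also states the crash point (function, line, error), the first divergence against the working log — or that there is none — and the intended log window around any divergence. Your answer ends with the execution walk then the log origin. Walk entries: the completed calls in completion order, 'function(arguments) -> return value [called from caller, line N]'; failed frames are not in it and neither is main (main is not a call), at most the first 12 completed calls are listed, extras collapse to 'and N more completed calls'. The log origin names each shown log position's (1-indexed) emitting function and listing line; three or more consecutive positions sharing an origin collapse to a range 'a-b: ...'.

Answer: main -> shape_report (called at line 26).
Key fact: The log first diverges at position 3: the faulty run prints 'located slot None' where the working version prints 'located slot 3'.
Crash: shape_report, line 11, TypeError.
First divergence: at position 3 the run shows 'located slot None' where the working version logs 'located slot 3'.
Intended log window:
  1: shape_report start: n=5 cutoff=4
  2: settle_round: 5 entries, threshold 4
  3: located slot 3
  4: driver got 8
Execution walk:
  settle_round([1, 11, 1, 4, 2], 4) -> None  [called from shape_report, line 9]
Log line origins:
  1: emitted by shape_report (line 8)
  2: emitted by settle_round (line 2)
  3: emitted by shape_report (line 10)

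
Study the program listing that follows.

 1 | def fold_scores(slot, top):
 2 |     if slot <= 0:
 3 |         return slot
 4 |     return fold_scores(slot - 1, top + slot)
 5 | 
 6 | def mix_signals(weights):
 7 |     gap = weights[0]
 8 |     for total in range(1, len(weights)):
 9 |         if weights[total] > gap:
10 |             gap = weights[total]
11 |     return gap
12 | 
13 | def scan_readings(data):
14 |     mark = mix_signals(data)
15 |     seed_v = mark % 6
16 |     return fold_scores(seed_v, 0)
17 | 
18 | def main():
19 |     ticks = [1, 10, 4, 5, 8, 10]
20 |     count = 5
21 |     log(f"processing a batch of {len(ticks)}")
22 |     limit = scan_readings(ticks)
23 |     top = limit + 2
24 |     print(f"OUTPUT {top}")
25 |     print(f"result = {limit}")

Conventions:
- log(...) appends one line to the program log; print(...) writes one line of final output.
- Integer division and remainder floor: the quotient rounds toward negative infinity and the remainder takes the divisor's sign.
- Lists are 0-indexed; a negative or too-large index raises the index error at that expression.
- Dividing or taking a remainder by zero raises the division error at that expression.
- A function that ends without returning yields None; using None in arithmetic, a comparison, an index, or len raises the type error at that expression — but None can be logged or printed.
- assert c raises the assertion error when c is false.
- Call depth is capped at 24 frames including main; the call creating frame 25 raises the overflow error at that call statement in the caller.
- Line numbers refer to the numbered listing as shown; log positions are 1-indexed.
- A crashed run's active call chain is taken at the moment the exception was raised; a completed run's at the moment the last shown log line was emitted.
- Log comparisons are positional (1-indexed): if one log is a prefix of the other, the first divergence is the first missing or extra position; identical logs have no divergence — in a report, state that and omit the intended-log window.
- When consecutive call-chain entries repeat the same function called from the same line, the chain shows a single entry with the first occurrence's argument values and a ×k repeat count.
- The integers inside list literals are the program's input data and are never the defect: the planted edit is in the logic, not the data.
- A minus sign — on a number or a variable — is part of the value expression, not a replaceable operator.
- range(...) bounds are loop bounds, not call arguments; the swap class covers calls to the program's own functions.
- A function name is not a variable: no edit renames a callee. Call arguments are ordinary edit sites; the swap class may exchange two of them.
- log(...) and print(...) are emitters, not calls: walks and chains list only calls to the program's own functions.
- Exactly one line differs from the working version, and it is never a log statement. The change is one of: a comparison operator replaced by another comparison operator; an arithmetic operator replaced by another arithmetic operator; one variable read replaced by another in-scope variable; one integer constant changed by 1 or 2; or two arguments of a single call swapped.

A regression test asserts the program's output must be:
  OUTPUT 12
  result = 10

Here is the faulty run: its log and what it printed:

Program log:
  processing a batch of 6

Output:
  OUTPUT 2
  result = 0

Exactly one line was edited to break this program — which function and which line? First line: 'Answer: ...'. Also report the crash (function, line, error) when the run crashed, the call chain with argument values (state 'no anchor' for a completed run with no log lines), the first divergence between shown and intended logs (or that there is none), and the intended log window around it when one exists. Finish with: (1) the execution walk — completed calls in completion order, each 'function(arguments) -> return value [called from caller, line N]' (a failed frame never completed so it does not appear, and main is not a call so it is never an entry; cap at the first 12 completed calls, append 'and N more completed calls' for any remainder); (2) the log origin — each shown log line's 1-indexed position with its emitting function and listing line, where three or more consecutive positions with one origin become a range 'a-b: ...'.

Answer: the defect is in fold_scores at line 3.
Key observation: Log streams are identical — the defect surfaces only in the printed output.
Call chain: main.
First divergence: none (the log streams are identical).
Execution walk:
  mix_signals([1, 10, 4, 5, 8, 10]) -> 10  [called from scan_readings, line 14]
  fold_scores(0, 10) -> 0  [called from fold_scores, line 4]
  fold_scores(1, 9) -> 0  [called from fold_scores, line 4]
  fold_scores(2, 7) -> 0  [called from fold_scores, line 4]
  fold_scores(3, 4) -> 0  [called from fold_scores, line 4]
  fold_scores(4, 0) -> 0  [called from scan_readings, line 16]
  scan_readings([1, 10, 4, 5, 8, 10]) -> 0  [called from main, line 22]
Origin of each log line:
  1: from main, line 21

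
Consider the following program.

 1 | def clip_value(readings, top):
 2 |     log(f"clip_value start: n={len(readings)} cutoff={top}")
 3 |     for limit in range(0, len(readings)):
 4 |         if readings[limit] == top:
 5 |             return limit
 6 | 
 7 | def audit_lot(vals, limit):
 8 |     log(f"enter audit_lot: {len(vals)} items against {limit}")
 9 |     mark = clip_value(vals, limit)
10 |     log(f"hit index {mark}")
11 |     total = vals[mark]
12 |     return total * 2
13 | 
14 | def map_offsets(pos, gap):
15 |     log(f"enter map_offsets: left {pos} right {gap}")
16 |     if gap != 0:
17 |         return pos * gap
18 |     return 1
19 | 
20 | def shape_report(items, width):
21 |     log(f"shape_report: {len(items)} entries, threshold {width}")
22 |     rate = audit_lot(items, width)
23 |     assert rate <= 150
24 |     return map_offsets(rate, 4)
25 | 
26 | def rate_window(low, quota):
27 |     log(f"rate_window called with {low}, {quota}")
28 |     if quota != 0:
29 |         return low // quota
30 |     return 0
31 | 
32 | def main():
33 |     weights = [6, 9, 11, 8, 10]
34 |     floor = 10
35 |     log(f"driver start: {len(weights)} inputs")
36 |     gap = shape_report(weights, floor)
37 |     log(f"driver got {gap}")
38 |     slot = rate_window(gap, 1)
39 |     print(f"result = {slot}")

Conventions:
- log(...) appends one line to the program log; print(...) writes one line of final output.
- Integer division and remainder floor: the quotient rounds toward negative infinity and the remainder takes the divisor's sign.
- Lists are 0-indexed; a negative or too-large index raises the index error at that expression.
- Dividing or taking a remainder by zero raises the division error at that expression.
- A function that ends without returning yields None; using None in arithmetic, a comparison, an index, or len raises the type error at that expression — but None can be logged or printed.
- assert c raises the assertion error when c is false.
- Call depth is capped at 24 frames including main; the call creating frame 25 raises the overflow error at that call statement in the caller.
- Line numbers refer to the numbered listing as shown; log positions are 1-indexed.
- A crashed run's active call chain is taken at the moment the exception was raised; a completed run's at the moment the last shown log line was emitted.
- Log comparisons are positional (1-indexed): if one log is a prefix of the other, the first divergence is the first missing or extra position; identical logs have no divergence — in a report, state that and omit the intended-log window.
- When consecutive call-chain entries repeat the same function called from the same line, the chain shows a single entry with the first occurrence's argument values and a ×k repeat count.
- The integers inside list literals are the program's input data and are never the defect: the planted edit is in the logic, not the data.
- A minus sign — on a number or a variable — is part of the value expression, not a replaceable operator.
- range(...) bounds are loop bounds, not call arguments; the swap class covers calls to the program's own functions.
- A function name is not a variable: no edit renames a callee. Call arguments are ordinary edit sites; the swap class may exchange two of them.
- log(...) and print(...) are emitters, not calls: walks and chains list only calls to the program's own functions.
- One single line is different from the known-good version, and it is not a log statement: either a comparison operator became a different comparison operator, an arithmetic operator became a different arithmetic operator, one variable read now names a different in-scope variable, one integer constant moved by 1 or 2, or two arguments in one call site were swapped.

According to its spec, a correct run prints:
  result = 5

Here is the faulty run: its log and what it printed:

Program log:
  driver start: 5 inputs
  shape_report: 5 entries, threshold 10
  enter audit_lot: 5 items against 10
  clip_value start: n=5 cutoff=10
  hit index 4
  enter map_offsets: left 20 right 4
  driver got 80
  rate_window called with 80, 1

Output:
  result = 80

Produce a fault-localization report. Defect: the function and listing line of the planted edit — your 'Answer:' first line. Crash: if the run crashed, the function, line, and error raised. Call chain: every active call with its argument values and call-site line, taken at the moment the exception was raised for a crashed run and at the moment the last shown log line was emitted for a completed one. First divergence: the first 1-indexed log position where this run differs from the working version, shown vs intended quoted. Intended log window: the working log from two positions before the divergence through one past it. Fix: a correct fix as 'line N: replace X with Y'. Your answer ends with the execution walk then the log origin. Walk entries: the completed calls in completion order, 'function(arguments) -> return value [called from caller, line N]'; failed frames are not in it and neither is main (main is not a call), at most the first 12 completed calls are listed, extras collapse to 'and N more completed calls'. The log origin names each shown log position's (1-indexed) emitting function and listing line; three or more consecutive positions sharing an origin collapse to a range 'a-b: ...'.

Answer: the defect is in map_offsets at line 17.
Key fact: Position 7 is the first bad log line: 'driver got 80' should read 'driver got 5'.
Call chain: main -> rate_window(80, 1) (called at line 38).
First divergence: at position 7 the run shows 'driver got 80' where the working version logs 'driver got 5'.
Intended log window:
  5: hit index 4
  6: enter map_offsets: left 20 right 4
  7: driver got 5
  8: rate_window called with 5, 1
Execution walk:
  clip_value([6, 9, 11, 8, 10], 10) -> 4  [called from audit_lot, line 9]
  audit_lot([6, 9, 11, 8, 10], 10) -> 20  [called from shape_report, line 22]
  map_offsets(20, 4) -> 80  [called from shape_report, line 24]
  shape_report([6, 9, 11, 8, 10], 10) -> 80  [called from main, line 36]
  rate_window(80, 1) -> 80  [called from main, line 38]
Origin of each log line:
  1: from main, line 35
  2: from shape_report, line 21
  3: from audit_lot, line 8
  4: from clip_value, line 2
  5: from audit_lot, line 10
  6: from map_offsets, line 15
  7: from main, line 37
  8: from rate_window, line 27
A correct fix: line 17: replace `*` with `//`.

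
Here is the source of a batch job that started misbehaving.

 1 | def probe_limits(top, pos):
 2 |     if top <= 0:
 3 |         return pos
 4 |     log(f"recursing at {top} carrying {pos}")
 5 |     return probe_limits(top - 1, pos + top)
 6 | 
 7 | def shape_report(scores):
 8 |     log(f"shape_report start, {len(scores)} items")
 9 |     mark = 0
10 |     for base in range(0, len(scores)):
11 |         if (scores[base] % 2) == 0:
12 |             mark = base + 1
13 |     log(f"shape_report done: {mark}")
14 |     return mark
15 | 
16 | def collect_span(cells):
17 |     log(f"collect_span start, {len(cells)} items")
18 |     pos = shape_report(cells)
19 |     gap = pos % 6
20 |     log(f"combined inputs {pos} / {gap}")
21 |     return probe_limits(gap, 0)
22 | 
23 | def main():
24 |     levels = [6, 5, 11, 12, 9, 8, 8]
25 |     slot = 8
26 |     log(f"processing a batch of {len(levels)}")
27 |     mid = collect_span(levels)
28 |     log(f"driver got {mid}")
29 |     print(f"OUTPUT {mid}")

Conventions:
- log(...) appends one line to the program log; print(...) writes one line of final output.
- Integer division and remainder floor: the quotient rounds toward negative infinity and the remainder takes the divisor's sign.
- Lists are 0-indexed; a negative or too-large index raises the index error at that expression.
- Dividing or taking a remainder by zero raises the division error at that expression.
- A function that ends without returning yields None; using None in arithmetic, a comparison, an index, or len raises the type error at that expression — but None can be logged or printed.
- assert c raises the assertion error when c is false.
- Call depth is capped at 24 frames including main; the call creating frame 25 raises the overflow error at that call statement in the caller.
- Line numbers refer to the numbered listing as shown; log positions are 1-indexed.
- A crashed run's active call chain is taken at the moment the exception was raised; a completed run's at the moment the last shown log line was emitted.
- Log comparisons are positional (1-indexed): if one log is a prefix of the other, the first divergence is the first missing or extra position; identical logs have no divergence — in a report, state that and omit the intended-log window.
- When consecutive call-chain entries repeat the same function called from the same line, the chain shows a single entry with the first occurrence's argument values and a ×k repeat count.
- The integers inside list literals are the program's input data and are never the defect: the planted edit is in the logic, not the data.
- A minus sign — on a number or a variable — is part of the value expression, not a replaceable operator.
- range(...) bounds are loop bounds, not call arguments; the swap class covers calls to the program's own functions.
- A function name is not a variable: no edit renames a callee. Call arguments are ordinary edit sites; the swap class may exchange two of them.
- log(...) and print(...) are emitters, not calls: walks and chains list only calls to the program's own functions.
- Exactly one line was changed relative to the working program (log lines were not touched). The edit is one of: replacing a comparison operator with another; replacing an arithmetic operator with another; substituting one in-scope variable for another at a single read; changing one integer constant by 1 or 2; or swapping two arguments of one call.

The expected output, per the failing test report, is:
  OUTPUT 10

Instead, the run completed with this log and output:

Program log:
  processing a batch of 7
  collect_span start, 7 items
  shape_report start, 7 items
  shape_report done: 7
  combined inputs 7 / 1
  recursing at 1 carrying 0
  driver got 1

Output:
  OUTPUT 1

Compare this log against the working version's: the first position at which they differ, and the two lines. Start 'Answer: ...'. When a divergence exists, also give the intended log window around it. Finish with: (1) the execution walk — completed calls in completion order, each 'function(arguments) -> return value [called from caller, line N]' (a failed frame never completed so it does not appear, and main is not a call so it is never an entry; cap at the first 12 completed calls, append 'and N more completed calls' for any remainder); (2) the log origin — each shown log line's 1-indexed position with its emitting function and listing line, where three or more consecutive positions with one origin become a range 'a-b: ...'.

Answer: position 4 — the shown line 'shape_report done: 7' should read 'shape_report done: 4'.
Intended log window:
  2: collect_span start, 7 items
  3: shape_report start, 7 items
  4: shape_report done: 4
  5: combined inputs 4 / 4
Execution walk:
  shape_report([6, 5, 11, 12, 9, 8, 8]) -> 7  [called from collect_span, line 18]
  probe_limits(0, 1) -> 1  [called from probe_limits, line 5]
  probe_limits(1, 0) -> 1  [called from collect_span, line 21]
  collect_span([6, 5, 11, 12, 9, 8, 8]) -> 1  [called from main, line 27]
Origin of each log line:
  1: logged in main at line 26
  2: logged in collect_span at line 17
  3: logged in shape_report at line 8
  4: logged in shape_report at line 13
  5: logged in collect_span at line 20
  6: logged in probe_limits at line 4
  7: logged in main at line 28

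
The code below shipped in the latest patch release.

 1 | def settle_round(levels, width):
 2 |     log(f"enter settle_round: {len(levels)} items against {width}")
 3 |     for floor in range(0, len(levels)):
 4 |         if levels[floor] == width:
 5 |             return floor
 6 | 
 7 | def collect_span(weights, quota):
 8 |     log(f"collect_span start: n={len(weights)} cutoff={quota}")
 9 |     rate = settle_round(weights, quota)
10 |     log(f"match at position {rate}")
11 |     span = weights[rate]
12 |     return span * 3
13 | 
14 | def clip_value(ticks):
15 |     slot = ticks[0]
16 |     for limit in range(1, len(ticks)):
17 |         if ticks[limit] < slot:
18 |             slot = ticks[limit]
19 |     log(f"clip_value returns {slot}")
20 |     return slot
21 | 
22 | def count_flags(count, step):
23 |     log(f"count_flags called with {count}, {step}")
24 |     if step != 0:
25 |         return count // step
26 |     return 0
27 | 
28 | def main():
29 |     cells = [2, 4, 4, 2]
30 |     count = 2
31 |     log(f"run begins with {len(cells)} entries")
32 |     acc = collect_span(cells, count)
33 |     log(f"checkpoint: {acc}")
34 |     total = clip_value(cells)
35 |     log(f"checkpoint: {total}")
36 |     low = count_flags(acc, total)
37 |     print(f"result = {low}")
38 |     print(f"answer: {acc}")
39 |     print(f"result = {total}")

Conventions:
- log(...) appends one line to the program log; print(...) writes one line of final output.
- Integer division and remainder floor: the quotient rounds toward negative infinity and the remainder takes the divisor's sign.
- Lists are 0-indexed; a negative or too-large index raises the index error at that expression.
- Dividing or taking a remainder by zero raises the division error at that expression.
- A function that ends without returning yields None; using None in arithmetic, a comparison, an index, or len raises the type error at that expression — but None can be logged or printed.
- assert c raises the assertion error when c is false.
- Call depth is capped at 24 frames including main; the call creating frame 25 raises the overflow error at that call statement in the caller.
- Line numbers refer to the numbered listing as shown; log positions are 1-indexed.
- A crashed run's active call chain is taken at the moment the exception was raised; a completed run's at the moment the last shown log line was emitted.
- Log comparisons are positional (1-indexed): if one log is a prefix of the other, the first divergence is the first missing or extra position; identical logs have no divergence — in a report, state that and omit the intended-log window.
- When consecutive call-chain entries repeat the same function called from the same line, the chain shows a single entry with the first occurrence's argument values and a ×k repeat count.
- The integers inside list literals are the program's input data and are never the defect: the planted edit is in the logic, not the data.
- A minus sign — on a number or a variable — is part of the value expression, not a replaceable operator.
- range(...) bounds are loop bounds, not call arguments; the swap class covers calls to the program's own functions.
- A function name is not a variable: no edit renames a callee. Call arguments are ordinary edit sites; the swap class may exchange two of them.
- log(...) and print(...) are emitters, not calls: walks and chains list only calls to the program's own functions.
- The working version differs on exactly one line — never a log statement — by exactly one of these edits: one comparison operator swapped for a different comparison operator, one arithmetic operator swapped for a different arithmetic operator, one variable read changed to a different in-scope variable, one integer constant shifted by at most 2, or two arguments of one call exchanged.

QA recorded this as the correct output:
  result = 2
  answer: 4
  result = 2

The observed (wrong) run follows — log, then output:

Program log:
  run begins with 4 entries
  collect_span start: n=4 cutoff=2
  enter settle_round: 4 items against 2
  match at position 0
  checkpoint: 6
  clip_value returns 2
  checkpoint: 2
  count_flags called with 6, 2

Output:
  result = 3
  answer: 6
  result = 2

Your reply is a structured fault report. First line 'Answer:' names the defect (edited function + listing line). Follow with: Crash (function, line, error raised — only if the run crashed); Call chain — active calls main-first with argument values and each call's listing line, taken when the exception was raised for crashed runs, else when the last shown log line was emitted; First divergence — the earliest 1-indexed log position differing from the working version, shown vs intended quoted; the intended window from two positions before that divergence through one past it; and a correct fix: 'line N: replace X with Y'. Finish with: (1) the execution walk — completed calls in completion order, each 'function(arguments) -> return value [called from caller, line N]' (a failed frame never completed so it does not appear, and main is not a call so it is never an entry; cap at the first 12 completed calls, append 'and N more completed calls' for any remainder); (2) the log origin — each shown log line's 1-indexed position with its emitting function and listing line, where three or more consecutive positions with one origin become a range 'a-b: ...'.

Answer: the defect is in collect_span at line 12.
Key fact: At log position 5 the runs split — shown 'checkpoint: 6', but the working version logs 'checkpoint: 4'.
Call chain: main -> count_flags(6, 2) (called at line 36).
First divergence: position 5; shown 'checkpoint: 6' vs intended 'checkpoint: 4'.
Intended log window:
  3: enter settle_round: 4 items against 2
  4: match at position 0
  5: checkpoint: 4
  6: clip_value returns 2
Execution walk:
  settle_round([2, 4, 4, 2], 2) -> 0  [called from collect_span, line 9]
  collect_span([2, 4, 4, 2], 2) -> 6  [called from main, line 32]
  clip_value([2, 4, 4, 2]) -> 2  [called from main, line 34]
  count_flags(6, 2) -> 3  [called from main, line 36]
Log origins:
  1 — main, line 31
  2 — collect_span, line 8
  3 — settle_round, line 2
  4 — collect_span, line 10
  5 — main, line 33
  6 — clip_value, line 19
  7 — main, line 35
  8 — count_flags, line 23
A correct fix: line 12: replace `3` with `2`.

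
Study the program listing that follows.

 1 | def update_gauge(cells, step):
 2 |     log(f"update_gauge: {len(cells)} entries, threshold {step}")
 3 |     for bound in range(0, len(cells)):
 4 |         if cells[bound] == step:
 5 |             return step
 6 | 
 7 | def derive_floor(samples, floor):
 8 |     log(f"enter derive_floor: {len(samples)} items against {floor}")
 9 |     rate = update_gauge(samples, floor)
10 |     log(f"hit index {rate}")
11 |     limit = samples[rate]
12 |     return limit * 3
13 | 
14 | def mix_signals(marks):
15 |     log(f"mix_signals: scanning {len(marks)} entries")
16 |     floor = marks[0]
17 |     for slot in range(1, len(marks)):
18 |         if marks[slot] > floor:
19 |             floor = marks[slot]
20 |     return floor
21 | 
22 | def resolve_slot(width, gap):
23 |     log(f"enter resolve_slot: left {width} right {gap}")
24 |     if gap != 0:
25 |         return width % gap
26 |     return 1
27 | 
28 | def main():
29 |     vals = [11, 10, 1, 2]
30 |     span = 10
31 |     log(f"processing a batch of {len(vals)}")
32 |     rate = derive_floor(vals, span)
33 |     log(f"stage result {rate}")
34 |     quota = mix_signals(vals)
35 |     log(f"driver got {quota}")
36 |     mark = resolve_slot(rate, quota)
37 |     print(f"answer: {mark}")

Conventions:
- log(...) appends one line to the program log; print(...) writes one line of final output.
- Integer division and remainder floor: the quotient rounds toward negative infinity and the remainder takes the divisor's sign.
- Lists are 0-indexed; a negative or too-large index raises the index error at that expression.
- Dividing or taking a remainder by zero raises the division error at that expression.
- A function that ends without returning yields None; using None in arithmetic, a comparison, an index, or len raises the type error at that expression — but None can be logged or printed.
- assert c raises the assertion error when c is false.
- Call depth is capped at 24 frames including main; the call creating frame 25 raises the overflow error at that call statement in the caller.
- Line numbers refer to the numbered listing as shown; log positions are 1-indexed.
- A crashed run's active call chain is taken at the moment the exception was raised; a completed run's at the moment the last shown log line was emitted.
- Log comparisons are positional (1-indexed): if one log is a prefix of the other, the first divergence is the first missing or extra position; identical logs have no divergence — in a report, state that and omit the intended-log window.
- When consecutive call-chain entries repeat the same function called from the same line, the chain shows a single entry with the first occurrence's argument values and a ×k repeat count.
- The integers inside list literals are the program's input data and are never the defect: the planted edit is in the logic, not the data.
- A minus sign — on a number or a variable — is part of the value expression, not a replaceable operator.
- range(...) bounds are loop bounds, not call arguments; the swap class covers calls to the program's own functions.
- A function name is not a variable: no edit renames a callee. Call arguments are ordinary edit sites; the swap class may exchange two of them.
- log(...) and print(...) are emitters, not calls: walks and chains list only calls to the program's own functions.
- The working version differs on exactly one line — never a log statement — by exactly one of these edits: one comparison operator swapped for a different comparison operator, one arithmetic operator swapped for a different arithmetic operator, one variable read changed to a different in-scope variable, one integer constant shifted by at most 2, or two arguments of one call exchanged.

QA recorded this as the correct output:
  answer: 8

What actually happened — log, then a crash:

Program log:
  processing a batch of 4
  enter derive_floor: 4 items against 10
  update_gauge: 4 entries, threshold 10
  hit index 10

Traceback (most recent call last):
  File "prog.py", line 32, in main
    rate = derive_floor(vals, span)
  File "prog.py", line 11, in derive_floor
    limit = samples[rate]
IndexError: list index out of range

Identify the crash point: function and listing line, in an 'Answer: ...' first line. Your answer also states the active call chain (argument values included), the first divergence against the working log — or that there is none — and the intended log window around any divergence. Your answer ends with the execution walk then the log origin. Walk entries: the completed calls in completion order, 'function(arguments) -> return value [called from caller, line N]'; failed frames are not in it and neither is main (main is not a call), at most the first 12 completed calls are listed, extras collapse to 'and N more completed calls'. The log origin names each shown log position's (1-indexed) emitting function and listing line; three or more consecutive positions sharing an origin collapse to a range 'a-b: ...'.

Answer: the error was raised in derive_floor, line 11.
Key observation: Log line 4 is where behavior first shows: 'hit index 10' appears instead of 'hit index 1'.
Call chain: main -> derive_floor([11, 10, 1, 2], 10) (called at line 32).
First divergence: position 4 — shown 'hit index 10', intended 'hit index 1'.
Intended log window:
  2: enter derive_floor: 4 items against 10
  3: update_gauge: 4 entries, threshold 10
  4: hit index 1
  5: stage result 30
Execution walk:
  update_gauge([11, 10, 1, 2], 10) -> 10  [called from derive_floor, line 9]
Log origin:
  1: from main, line 31
  2: from derive_floor, line 8
  3: from update_gauge, line 2
  4: from derive_floor, line 10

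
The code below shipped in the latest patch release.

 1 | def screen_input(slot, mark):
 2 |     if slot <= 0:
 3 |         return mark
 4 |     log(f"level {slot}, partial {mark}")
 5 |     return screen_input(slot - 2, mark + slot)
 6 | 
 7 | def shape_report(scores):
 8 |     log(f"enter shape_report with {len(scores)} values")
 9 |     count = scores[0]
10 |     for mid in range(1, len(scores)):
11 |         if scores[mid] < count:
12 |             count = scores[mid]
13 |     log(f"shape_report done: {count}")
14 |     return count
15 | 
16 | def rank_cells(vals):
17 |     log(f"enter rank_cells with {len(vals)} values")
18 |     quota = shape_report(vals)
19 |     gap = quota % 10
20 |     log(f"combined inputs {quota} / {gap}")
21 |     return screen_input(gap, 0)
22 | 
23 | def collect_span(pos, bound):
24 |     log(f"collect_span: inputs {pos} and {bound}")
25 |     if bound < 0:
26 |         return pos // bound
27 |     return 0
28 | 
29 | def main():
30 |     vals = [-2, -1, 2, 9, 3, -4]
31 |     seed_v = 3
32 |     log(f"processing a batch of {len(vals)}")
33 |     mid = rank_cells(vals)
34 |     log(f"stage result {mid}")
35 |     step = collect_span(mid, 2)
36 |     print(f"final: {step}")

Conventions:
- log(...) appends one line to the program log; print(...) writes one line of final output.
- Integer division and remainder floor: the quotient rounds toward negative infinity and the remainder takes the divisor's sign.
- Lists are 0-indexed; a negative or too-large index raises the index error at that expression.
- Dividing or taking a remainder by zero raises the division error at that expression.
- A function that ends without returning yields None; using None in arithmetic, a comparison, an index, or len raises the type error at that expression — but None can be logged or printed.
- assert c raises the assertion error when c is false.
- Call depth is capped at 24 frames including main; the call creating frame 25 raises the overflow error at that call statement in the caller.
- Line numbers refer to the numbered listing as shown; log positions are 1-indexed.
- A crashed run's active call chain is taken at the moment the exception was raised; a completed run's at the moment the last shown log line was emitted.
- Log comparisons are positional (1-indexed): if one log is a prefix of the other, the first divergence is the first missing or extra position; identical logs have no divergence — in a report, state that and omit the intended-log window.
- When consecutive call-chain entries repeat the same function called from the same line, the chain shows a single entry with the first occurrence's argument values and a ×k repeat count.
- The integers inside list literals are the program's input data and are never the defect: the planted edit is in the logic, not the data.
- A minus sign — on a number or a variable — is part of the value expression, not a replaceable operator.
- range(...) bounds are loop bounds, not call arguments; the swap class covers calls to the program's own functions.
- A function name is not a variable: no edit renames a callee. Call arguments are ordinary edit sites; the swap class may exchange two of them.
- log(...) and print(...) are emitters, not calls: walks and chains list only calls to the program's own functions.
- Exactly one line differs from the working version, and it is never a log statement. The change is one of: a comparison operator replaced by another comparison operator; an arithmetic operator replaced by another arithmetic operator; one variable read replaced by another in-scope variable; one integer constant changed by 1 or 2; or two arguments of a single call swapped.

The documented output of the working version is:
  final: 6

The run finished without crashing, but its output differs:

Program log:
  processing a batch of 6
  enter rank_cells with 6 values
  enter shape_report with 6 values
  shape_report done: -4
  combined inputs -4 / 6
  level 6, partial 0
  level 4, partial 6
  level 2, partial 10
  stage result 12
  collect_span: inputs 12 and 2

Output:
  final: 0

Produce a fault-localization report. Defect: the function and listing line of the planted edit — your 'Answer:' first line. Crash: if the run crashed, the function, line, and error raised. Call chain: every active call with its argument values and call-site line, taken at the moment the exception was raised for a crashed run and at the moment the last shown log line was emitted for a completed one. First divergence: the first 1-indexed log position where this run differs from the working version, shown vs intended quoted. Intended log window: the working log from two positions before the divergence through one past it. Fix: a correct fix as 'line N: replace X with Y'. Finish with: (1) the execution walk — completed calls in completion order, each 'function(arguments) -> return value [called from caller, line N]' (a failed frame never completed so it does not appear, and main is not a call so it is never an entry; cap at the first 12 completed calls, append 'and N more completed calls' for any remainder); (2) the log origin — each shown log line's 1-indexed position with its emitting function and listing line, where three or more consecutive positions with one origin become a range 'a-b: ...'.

Answer: the defect is in collect_span at line 25.
Key fact: Nothing in the log betrays the bug — only the output does.
Call chain: main -> collect_span(12, 2) (called at line 35).
First divergence: none (the log streams are identical).
Execution walk:
  shape_report([-2, -1, 2, 9, 3, -4]) -> -4  [called from rank_cells, line 18]
  screen_input(0, 12) -> 12  [called from screen_input, line 5]
  screen_input(2, 10) -> 12  [called from screen_input, line 5]
  screen_input(4, 6) -> 12  [called from screen_input, line 5]
  screen_input(6, 0) -> 12  [called from rank_cells, line 21]
  rank_cells([-2, -1, 2, 9, 3, -4]) -> 12  [called from main, line 33]
  collect_span(12, 2) -> 0  [called from main, line 35]
Log line origins:
  1 — main, line 32
  2 — rank_cells, line 17
  3 — shape_report, line 8
  4 — shape_report, line 13
  5 — rank_cells, line 20
  6-8 — screen_input, line 4
  9 — main, line 34
  10 — collect_span, line 24
A correct fix: line 25: replace `<` with `!=`.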